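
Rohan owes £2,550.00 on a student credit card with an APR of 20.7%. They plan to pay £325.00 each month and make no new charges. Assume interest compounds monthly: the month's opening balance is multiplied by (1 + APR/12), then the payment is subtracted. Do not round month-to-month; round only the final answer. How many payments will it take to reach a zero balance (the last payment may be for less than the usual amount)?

Monthly rate r = 20.7%/12 = 1.725% = 0.01725.
Recurrence: B ← B·(1+r) − £325.00.
Month 1: interest £43.99; balance after payment £2,268.99.
Month 2: interest £39.14; balance after payment £1,983.13.
Closed form: n = −ln(1 − rB₀/P)/ln(1+r) = −ln(0.86465)/ln(1.01725) ≈ 8.503, so the balance reaches zero during payment 9.

9 payments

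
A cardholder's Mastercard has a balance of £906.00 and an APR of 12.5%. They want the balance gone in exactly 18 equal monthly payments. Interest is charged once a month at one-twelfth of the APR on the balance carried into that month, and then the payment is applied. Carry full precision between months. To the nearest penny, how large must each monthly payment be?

£55.46

Monthly rate r = 12.5%/12 = 1.04167% = 0.0104167.
Level-payment amortization: P = B₀·r / (1 − (1+r)^(−n)) = 906.00·0.0104167 / (1 − 1.01042^(−18)).
Denominator 1 − (1+r)^(−18) = 0.170166472.
P = 9.4375 / 0.170166472 ≈ 55.46.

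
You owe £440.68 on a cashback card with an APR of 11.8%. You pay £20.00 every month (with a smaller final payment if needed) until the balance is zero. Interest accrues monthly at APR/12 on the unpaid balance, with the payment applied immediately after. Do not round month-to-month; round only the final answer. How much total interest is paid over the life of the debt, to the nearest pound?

Monthly rate r = 11.8%/12 = 0.983333% = 0.00983333.
Payoff takes n = ⌈−ln(1 − rB₀/P)/ln(1+r)⌉ = ⌈24.956⌉ = 25 payments; the last is £19.12.
Total paid = 24·£20.00 + £19.12 = £499.12.
Total interest = total paid − principal = £499.12 − £440.68 = £58.44.

£58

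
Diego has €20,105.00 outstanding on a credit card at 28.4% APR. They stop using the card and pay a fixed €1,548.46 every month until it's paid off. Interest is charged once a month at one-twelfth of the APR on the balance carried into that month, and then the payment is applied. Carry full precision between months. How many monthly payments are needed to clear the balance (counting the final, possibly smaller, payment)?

Monthly rate r = 28.4%/12 = 2.36667% = 0.0236667.
Recurrence: B ← B·(1+r) − €1,548.46.
Month 1: interest €475.82; balance after payment €19,032.36.
Month 2: interest €450.43; balance after payment €17,934.33.
Closed form: n = −ln(1 − rB₀/P)/ln(1+r) = −ln(0.69272)/ln(1.02367) ≈ 15.696, so the balance reaches zero during payment 16.

16 payments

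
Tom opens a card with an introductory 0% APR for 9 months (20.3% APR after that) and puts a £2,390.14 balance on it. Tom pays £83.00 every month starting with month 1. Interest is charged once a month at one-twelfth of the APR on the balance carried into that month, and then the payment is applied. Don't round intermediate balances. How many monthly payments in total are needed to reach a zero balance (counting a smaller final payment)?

Promo months 1–9 at r₀ = 0%/12 = 0; months 10+ at r₁ = 20.3%/12 = 0.0169167.
After month 9 (no interest yet): B = £2,390.14 − 9·£83.00 = £1,643.14.
Then at r₁ with £83.00/mo: n₂ = −ln(1 − r₁·B/P)/ln(1+r₁) ≈ 24.31 → 25 more payments.

34 payments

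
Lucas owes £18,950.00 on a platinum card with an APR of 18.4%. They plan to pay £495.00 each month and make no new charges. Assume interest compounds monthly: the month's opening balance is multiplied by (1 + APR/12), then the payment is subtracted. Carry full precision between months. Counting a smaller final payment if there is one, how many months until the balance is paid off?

Monthly rate r = 18.4%/12 = 1.53333% = 0.0153333.
Recurrence: B ← B·(1+r) − £495.00.
Month 1: interest £290.57; balance after payment £18,745.57.
Month 2: interest £287.43; balance after payment £18,538.00.
Closed form: n = −ln(1 − rB₀/P)/ln(1+r) = −ln(0.413)/ln(1.01533) ≈ 58.114, so the balance reaches zero during payment 59.

59 payments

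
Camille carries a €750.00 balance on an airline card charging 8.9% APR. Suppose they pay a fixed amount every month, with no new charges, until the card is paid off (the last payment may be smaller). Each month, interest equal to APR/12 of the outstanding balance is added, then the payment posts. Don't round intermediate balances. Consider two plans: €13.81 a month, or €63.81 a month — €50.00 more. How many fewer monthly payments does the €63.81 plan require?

57 fewer payments

Monthly rate r = 8.9%/12 = 0.741667% = 0.00741667.
At €13.81/mo: n = ⌈−ln(1 − rB₀/P)/ln(1+r)⌉ = 70 payments (last €10.51); total interest = total paid − €750.00 = €213.40.
At €63.81/mo: 13 payments (last €21.96); total interest €37.68.
Payments saved = 70 − 13 = 57.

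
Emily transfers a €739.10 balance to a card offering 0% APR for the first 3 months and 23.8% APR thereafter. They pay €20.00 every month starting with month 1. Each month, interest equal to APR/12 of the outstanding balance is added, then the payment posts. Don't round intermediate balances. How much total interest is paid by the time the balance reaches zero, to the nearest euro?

Promo months 1–3 at r₀ = 0%/12 = 0; months 4+ at r₁ = 23.8%/12 = 0.0198333.
After month 3 (no interest yet): B = €739.10 − 3·€20.00 = €679.10.
Then at r₁ with €20.00/mo: n₂ = −ln(1 − r₁·B/P)/ln(1+r₁) ≈ 56.99 → 57 more payments.
Total paid = 59·€20.00 + €19.71 = €1,199.71; interest = €1,199.71 − €739.10 = €460.61.

€461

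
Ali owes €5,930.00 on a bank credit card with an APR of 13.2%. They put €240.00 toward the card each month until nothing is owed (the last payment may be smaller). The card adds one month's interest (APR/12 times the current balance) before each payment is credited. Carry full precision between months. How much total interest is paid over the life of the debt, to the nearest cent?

€1,028.03

Monthly rate r = 13.2%/12 = 1.1% = 0.011.
Payoff takes n = ⌈−ln(1 − rB₀/P)/ln(1+r)⌉ = ⌈28.992⌉ = 29 payments; the last is €238.03.
Total paid = 28·€240.00 + €238.03 = €6,958.03.
Total interest = total paid − principal = €6,958.03 − €5,930.00 = €1,028.03.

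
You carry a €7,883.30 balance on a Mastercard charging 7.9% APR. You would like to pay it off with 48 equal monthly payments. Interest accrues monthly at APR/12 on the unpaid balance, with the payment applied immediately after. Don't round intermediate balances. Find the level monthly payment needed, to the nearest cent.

Monthly rate r = 7.9%/12 = 0.658333% = 0.00658333.
Level-payment amortization: P = B₀·r / (1 − (1+r)^(−n)) = 7883.30·0.00658333 / (1 − 1.00658^(−48)).
Denominator 1 − (1+r)^(−48) = 0.270185127.
P = 51.8984 / 0.270185127 ≈ 192.08.

€192.08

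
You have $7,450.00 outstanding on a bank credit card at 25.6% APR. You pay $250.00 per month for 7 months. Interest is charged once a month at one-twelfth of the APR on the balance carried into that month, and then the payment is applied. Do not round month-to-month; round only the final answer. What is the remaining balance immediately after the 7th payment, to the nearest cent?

$6,770.25

Monthly rate r = 25.6%/12 = 2.13333% = 0.0213333.
Each month: B ← B·(1+r) − $250.00.
Month 1: interest $158.93; balance after payment $7,358.93.
Month 2: interest $156.99; balance after payment $7,265.92.
Month 3: interest $155.01; balance after payment $7,170.93.
Month 4: interest $152.98; balance after payment $7,073.91.
Month 5: interest $150.91; balance after payment $6,974.82.
Month 6: interest $148.80; balance after payment $6,873.62.
Month 7: interest $146.64; balance after payment $6,770.25.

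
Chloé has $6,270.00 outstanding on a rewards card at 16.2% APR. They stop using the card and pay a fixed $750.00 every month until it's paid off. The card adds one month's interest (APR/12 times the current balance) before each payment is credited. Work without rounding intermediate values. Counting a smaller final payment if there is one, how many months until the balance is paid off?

9 payments

Monthly rate r = 16.2%/12 = 1.35% = 0.0135.
Recurrence: B ← B·(1+r) − $750.00.
Month 1: interest $84.64; balance after payment $5,604.65.
Month 2: interest $75.66; balance after payment $4,930.31.
Closed form: n = −ln(1 − rB₀/P)/ln(1+r) = −ln(0.88714)/ln(1.0135) ≈ 8.930, so the balance reaches zero during payment 9.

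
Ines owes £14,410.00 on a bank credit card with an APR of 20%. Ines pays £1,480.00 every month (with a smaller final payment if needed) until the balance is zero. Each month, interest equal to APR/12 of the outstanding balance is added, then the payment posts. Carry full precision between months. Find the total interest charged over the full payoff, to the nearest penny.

£1,446.55

Monthly rate r = 20%/12 = 1.66667% = 0.0166667.
Payoff takes n = ⌈−ln(1 − rB₀/P)/ln(1+r)⌉ = ⌈10.712⌉ = 11 payments; the last is £1,056.55.
Total paid = 10·£1,480.00 + £1,056.55 = £15,856.55.
Total interest = total paid − principal = £15,856.55 − £14,410.00 = £1,446.55.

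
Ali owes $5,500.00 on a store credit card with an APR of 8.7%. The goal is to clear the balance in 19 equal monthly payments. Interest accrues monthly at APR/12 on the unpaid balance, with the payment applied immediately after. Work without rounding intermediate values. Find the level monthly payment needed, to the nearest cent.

$310.92

Monthly rate r = 8.7%/12 = 0.725% = 0.00725.
Level-payment amortization: P = B₀·r / (1 − (1+r)^(−n)) = 5500.00·0.00725 / (1 − 1.00725^(−19)).
Denominator 1 − (1+r)^(−19) = 0.128250404.
P = 39.875 / 0.128250404 ≈ 310.92.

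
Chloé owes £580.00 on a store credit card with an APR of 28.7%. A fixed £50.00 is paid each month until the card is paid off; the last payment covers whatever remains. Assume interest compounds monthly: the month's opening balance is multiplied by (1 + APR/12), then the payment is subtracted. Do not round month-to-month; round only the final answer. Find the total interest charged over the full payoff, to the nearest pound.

Monthly rate r = 28.7%/12 = 2.39167% = 0.0239167.
Payoff takes n = ⌈−ln(1 − rB₀/P)/ln(1+r)⌉ = ⌈13.748⌉ = 14 payments; the last is £37.53.
Total paid = 13·£50.00 + £37.53 = £687.53.
Total interest = total paid − principal = £687.53 − £580.00 = £107.53.

£108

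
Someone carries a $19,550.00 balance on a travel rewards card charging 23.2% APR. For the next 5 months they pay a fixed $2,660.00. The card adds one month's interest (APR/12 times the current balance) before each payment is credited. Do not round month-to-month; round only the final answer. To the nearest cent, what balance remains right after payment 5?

$7,690.03

Monthly rate r = 23.2%/12 = 1.93333% = 0.0193333.
Each month: B ← B·(1+r) − $2,660.00.
Month 1: interest $377.97; balance after payment $17,267.97.
Month 2: interest $333.85; balance after payment $14,941.81.
Month 3: interest $288.88; balance after payment $12,570.69.
Month 4: interest $243.03; balance after payment $10,153.72.
Month 5: interest $196.31; balance after payment $7,690.03.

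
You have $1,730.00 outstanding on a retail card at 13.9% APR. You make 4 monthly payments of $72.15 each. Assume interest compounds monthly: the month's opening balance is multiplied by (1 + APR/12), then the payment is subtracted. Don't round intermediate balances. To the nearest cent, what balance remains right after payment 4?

$1,517.91

Monthly rate r = 13.9%/12 = 1.15833% = 0.0115833.
Each month: B ← B·(1+r) − $72.15.
Month 1: interest $20.04; balance after payment $1,677.89.
Month 2: interest $19.44; balance after payment $1,625.17.
Month 3: interest $18.82; balance after payment $1,571.85.
Month 4: interest $18.21; balance after payment $1,517.91.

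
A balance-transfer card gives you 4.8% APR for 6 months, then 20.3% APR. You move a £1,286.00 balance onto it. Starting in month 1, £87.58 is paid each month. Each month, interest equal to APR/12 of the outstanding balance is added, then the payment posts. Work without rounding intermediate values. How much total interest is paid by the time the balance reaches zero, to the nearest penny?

Promo months 1–6 at r₀ = 4.8%/12 = 0.004; months 7+ at r₁ = 20.3%/12 = 0.0169167.
After month 6: iterate B ← B·(1+r₀) − £87.58 for 6 months → £786.41.
Then at r₁ with £87.58/mo: n₂ = −ln(1 − r₁·B/P)/ln(1+r₁) ≈ 9.82 → 10 more payments.
Total paid = 15·£87.58 + £72.06 = £1,385.76; interest = £1,385.76 − £1,286.00 = £99.76.

£99.76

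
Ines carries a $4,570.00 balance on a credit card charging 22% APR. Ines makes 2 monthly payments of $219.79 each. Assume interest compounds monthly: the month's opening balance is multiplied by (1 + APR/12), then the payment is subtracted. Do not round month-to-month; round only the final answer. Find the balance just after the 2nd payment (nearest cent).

$4,295.49

Monthly rate r = 22%/12 = 1.83333% = 0.0183333.
Each month: B ← B·(1+r) − $219.79.
Month 1: interest $83.78; balance after payment $4,433.99.
Month 2: interest $81.29; balance after payment $4,295.49.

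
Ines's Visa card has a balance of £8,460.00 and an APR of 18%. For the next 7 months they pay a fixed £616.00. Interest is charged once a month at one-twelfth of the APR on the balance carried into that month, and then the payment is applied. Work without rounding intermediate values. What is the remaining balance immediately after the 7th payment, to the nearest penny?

£4,878.32

Monthly rate r = 18%/12 = 1.5% = 0.015.
Each month: B ← B·(1+r) − £616.00.
Month 1: interest £126.90; balance after payment £7,970.90.
Month 2: interest £119.56; balance after payment £7,474.46.
Month 3: interest £112.12; balance after payment £6,970.58.
Month 4: interest £104.56; balance after payment £6,459.14.
Month 5: interest £96.89; balance after payment £5,940.03.
Month 6: interest £89.10; balance after payment £5,413.13.
Month 7: interest £81.20; balance after payment £4,878.32.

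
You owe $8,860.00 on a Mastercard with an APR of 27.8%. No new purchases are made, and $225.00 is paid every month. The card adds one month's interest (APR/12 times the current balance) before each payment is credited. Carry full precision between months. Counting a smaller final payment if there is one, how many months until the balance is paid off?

107 months

Monthly rate r = 27.8%/12 = 2.31667% = 0.0231667.
Recurrence: B ← B·(1+r) − $225.00.
Month 1: interest $205.26; balance after payment $8,840.26.
Month 2: interest $204.80; balance after payment $8,820.06.
Closed form: n = −ln(1 − rB₀/P)/ln(1+r) = −ln(0.087748)/ln(1.02317) ≈ 106.246, so the balance reaches zero during payment 107.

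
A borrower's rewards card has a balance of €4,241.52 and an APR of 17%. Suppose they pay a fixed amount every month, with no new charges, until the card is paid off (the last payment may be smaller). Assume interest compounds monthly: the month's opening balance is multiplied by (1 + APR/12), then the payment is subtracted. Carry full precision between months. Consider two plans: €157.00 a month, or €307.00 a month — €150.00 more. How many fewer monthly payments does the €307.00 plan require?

Monthly rate r = 17%/12 = 1.41667% = 0.0141667.
At €157.00/mo: n = ⌈−ln(1 − rB₀/P)/ln(1+r)⌉ = 35 payments (last €46.63); total interest = total paid − €4,241.52 = €1,143.11.
At €307.00/mo: 16 payments (last €149.11); total interest €512.59.
Payments saved = 35 − 16 = 19.

19 fewer payments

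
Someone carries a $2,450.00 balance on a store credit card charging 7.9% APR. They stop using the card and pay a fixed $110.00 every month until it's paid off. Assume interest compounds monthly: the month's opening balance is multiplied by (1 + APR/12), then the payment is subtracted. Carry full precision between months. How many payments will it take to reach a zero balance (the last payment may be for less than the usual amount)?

25 months

Monthly rate r = 7.9%/12 = 0.658333% = 0.00658333.
Recurrence: B ← B·(1+r) − $110.00.
Month 1: interest $16.13; balance after payment $2,356.13.
Month 2: interest $15.51; balance after payment $2,261.64.
Closed form: n = −ln(1 − rB₀/P)/ln(1+r) = −ln(0.85337)/ln(1.00658) ≈ 24.164, so the balance reaches zero during payment 25.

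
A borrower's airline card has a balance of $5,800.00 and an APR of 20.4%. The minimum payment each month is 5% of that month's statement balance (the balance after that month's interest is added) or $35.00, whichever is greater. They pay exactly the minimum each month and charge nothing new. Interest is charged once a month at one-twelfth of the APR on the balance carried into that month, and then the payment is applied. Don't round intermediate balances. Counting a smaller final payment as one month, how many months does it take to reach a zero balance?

Monthly rate r = 20.4%/12 = 1.7% = 0.017.
While 5% of the post-interest balance exceeds $35.00, each month B ← (B·(1+r))·(1 − 0.05), i.e. B shrinks by the factor (1+r)·0.95 = 0.96615.
This holds for months 1–62. Entering month 63 the balance is $685.79; 5% of the post-interest balance is now below $35.00, so the flat $35.00 minimum applies from here.
From month 63 a fixed $35.00 at rate r clears $685.79 in 25 more payments. Total: 62 + 25 = 87 months.

87 months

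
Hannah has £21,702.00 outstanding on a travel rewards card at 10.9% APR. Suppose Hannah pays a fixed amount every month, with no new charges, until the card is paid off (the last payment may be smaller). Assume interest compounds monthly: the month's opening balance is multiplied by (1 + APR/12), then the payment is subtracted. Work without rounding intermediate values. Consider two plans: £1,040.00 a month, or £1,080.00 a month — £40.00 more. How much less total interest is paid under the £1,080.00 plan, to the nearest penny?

Monthly rate r = 10.9%/12 = 0.908333% = 0.00908333.
At £1,040.00/mo: n = ⌈−ln(1 − rB₀/P)/ln(1+r)⌉ = 24 payments (last £252.23); total interest = total paid − £21,702.00 = £2,470.23.
At £1,080.00/mo: 23 payments (last £311.92); total interest £2,369.92.
Interest saved = £2,470.23 − £2,369.92 = £100.31.

£100.31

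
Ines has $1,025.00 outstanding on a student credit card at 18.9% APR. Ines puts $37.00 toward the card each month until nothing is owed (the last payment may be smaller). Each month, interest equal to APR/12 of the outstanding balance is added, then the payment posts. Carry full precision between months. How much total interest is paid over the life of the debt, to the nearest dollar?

Monthly rate r = 18.9%/12 = 1.575% = 0.01575.
Payoff takes n = ⌈−ln(1 − rB₀/P)/ln(1+r)⌉ = ⌈36.684⌉ = 37 payments; the last is $25.36.
Total paid = 36·$37.00 + $25.36 = $1,357.36.
Total interest = total paid − principal = $1,357.36 − $1,025.00 = $332.36.

$332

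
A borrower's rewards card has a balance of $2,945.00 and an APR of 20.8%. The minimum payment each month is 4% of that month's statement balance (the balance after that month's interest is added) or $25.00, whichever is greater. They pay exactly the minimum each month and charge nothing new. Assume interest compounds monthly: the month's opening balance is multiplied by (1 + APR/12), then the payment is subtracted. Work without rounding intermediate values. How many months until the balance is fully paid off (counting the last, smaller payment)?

Monthly rate r = 20.8%/12 = 1.73333% = 0.0173333.
While 4% of the post-interest balance exceeds $25.00, each month B ← (B·(1+r))·(1 − 0.04), i.e. B shrinks by the factor (1+r)·0.96 = 0.97664.
This holds for months 1–67. Entering month 68 the balance is $604.36; 4% of the post-interest balance is now below $25.00, so the flat $25.00 minimum applies from here.
From month 68 a fixed $25.00 at rate r clears $604.36 in 32 more payments. Total: 67 + 32 = 99 months.

99 months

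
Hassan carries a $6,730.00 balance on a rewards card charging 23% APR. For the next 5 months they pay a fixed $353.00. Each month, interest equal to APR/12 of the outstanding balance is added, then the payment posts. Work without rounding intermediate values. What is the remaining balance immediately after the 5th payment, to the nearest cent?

$5,566.19

Monthly rate r = 23%/12 = 1.91667% = 0.0191667.
Each month: B ← B·(1+r) − $353.00.
Month 1: interest $128.99; balance after payment $6,505.99.
Month 2: interest $124.70; balance after payment $6,277.69.
Month 3: interest $120.32; balance after payment $6,045.01.
Month 4: interest $115.86; balance after payment $5,807.87.
Month 5: interest $111.32; balance after payment $5,566.19.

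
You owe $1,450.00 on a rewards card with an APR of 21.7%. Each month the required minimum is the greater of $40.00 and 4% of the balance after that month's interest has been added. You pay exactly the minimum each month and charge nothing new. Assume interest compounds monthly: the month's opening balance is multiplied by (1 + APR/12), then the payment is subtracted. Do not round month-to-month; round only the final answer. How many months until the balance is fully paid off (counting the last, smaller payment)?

50 months

Monthly rate r = 21.7%/12 = 1.80833% = 0.0180833.
While 4% of the post-interest balance exceeds $40.00, each month B ← (B·(1+r))·(1 − 0.04), i.e. B shrinks by the factor (1+r)·0.96 = 0.97736.
This holds for months 1–18. Entering month 19 the balance is $960.17; 4% of the post-interest balance is now below $40.00, so the flat $40.00 minimum applies from here.
From month 19 a fixed $40.00 at rate r clears $960.17 in 32 more payments. Total: 18 + 32 = 50 months.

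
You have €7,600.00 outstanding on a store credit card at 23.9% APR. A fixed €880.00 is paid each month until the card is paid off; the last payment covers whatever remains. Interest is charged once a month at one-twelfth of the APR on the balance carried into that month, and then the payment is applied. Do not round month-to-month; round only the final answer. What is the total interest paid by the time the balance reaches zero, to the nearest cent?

€824.71

Monthly rate r = 23.9%/12 = 1.99167% = 0.0199167.
Payoff takes n = ⌈−ln(1 − rB₀/P)/ln(1+r)⌉ = ⌈9.571⌉ = 10 payments; the last is €504.71.
Total paid = 9·€880.00 + €504.71 = €8,424.71.
Total interest = total paid − principal = €8,424.71 − €7,600.00 = €824.71.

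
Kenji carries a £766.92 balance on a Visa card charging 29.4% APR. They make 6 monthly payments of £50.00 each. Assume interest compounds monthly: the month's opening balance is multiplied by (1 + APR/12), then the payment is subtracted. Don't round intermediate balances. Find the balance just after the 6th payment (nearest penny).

£567.81

Monthly rate r = 29.4%/12 = 2.45% = 0.0245.
Each month: B ← B·(1+r) − £50.00.
Month 1: interest £18.79; balance after payment £735.71.
Month 2: interest £18.02; balance after payment £703.73.
Month 3: interest £17.24; balance after payment £670.98.
Month 4: interest £16.44; balance after payment £637.41.
Month 5: interest £15.62; balance after payment £603.03.
Month 6: interest £14.77; balance after payment £567.81.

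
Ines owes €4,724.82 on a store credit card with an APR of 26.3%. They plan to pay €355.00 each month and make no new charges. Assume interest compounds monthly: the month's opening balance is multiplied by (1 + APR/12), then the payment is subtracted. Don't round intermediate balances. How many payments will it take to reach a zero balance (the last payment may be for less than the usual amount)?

16 payments

Monthly rate r = 26.3%/12 = 2.19167% = 0.0219167.
Recurrence: B ← B·(1+r) − €355.00.
Month 1: interest €103.55; balance after payment €4,473.37.
Month 2: interest €98.04; balance after payment €4,216.41.
Closed form: n = −ln(1 − rB₀/P)/ln(1+r) = −ln(0.7083)/ln(1.02192) ≈ 15.908, so the balance reaches zero during payment 16.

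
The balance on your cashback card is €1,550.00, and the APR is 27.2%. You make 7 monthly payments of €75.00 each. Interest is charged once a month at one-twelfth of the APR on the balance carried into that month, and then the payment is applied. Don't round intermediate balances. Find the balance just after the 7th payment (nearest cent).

€1,251.22

Monthly rate r = 27.2%/12 = 2.26667% = 0.0226667.
Each month: B ← B·(1+r) − €75.00.
Month 1: interest €35.13; balance after payment €1,510.13.
Month 2: interest €34.23; balance after payment €1,469.36.
Month 3: interest €33.31; balance after payment €1,427.67.
Month 4: interest €32.36; balance after payment €1,385.03.
Month 5: interest €31.39; balance after payment €1,341.42.
Month 6: interest €30.41; balance after payment €1,296.83.
Month 7: interest €29.39; balance after payment €1,251.22.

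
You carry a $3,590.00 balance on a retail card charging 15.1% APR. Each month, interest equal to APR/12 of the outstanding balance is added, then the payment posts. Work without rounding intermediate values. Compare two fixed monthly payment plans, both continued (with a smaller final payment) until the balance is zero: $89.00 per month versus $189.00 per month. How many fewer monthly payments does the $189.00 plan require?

35 fewer payments

Monthly rate r = 15.1%/12 = 1.25833% = 0.0125833.
At $89.00/mo: n = ⌈−ln(1 − rB₀/P)/ln(1+r)⌉ = 57 payments (last $58.08); total interest = total paid − $3,590.00 = $1,452.08.
At $189.00/mo: 22 payments (last $159.50); total interest $538.50.
Payments saved = 57 − 22 = 35.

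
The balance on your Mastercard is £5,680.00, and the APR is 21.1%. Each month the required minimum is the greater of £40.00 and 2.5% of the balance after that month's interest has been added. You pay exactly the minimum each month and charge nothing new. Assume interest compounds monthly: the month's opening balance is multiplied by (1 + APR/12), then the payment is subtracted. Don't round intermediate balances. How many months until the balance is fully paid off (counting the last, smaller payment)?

231 months

Monthly rate r = 21.1%/12 = 1.75833% = 0.0175833.
While 2.5% of the post-interest balance exceeds £40.00, each month B ← (B·(1+r))·(1 − 0.025), i.e. B shrinks by the factor (1+r)·0.975 = 0.99214.
This holds for months 1–163. Entering month 164 the balance is £1,570.39; 2.5% of the post-interest balance is now below £40.00, so the flat £40.00 minimum applies from here.
From month 164 a fixed £40.00 at rate r clears £1,570.39 in 68 more payments. Total: 163 + 68 = 231 months.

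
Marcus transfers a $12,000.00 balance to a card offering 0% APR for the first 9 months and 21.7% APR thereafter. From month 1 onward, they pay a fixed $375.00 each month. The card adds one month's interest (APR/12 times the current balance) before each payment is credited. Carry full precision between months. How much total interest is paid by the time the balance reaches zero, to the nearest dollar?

$2,626

Promo months 1–9 at r₀ = 0%/12 = 0; months 10+ at r₁ = 21.7%/12 = 0.0180833.
After month 9 (no interest yet): B = $12,000.00 − 9·$375.00 = $8,625.00.
Then at r₁ with $375.00/mo: n₂ = −ln(1 − r₁·B/P)/ln(1+r₁) ≈ 30.00 → 31 more payments.
Total paid = 39·$375.00 + $1.23 = $14,626.23; interest = $14,626.23 − $12,000.00 = $2,626.23.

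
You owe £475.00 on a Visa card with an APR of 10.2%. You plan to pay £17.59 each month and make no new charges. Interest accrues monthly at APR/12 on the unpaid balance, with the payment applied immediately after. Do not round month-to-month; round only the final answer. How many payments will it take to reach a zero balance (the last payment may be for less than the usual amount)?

Monthly rate r = 10.2%/12 = 0.85% = 0.0085.
Recurrence: B ← B·(1+r) − £17.59.
Month 1: interest £4.04; balance after payment £461.45.
Month 2: interest £3.92; balance after payment £447.78.
Closed form: n = −ln(1 − rB₀/P)/ln(1+r) = −ln(0.77047)/ln(1.0085) ≈ 30.808, so the balance reaches zero during payment 31.

31 payments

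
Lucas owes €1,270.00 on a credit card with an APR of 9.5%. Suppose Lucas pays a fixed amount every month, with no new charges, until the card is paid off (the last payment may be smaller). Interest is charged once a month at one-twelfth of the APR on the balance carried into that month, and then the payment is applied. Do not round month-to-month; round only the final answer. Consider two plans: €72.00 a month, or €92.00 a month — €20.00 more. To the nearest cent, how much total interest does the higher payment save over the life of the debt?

€23.03

Monthly rate r = 9.5%/12 = 0.791667% = 0.00791667.
At €72.00/mo: n = ⌈−ln(1 − rB₀/P)/ln(1+r)⌉ = 20 payments (last €5.33); total interest = total paid − €1,270.00 = €103.33.
At €92.00/mo: 15 payments (last €62.30); total interest €80.30.
Interest saved = €103.33 − €80.30 = €23.03.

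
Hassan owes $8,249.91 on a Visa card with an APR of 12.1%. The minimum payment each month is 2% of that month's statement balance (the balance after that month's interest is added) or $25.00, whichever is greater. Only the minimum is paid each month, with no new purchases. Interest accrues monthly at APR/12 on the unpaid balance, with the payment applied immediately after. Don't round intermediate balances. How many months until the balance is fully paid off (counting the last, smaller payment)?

256 months

Monthly rate r = 12.1%/12 = 1.00833% = 0.0100833.
While 2% of the post-interest balance exceeds $25.00, each month B ← (B·(1+r))·(1 − 0.02), i.e. B shrinks by the factor (1+r)·0.98 = 0.98988.
This holds for months 1–187. Entering month 188 the balance is $1,231.75; 2% of the post-interest balance is now below $25.00, so the flat $25.00 minimum applies from here.
From month 188 a fixed $25.00 at rate r clears $1,231.75 in 69 more payments. Total: 187 + 69 = 256 months.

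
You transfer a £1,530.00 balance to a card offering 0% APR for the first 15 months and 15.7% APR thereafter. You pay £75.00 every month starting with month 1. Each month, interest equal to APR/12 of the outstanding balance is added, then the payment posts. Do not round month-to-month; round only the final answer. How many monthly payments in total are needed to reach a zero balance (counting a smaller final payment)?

21 months

Promo months 1–15 at r₀ = 0%/12 = 0; months 16+ at r₁ = 15.7%/12 = 0.0130833.
After month 15 (no interest yet): B = £1,530.00 − 15·£75.00 = £405.00.
Then at r₁ with £75.00/mo: n₂ = −ln(1 − r₁·B/P)/ln(1+r₁) ≈ 5.64 → 6 more payments.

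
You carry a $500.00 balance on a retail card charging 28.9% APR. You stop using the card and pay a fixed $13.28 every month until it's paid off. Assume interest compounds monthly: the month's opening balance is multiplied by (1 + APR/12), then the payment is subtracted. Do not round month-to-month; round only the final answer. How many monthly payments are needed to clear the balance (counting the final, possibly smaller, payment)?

100 payments

Monthly rate r = 28.9%/12 = 2.40833% = 0.0240833.
Recurrence: B ← B·(1+r) − $13.28.
Month 1: interest $12.04; balance after payment $498.76.
Month 2: interest $12.01; balance after payment $497.49.
Closed form: n = −ln(1 − rB₀/P)/ln(1+r) = −ln(0.093248)/ln(1.02408) ≈ 99.693, so the balance reaches zero during payment 100.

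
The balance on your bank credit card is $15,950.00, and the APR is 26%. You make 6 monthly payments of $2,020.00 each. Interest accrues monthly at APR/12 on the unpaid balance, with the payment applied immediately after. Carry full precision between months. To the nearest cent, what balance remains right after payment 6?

Monthly rate r = 26%/12 = 2.16667% = 0.0216667.
Each month: B ← B·(1+r) − $2,020.00.
Month 1: interest $345.58; balance after payment $14,275.58.
Month 2: interest $309.30; balance after payment $12,564.89.
Month 3: interest $272.24; balance after payment $10,817.13.
Month 4: interest $234.37; balance after payment $9,031.50.
Month 5: interest $195.68; balance after payment $7,207.18.
Month 6: interest $156.16; balance after payment $5,343.34.

$5,343.34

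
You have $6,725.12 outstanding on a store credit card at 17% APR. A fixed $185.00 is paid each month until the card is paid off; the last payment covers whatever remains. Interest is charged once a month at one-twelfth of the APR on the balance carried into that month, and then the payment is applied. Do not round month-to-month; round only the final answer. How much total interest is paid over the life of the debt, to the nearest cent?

$2,791.06

Monthly rate r = 17%/12 = 1.41667% = 0.0141667.
Payoff takes n = ⌈−ln(1 − rB₀/P)/ln(1+r)⌉ = ⌈51.437⌉ = 52 payments; the last is $81.18.
Total paid = 51·$185.00 + $81.18 = $9,516.18.
Total interest = total paid − principal = $9,516.18 − $6,725.12 = $2,791.06.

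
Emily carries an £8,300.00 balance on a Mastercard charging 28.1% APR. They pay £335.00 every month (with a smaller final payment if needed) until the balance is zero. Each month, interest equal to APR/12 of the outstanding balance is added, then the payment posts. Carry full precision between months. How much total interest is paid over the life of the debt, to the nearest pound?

£4,262

Monthly rate r = 28.1%/12 = 2.34167% = 0.0234167.
Payoff takes n = ⌈−ln(1 − rB₀/P)/ln(1+r)⌉ = ⌈37.496⌉ = 38 payments; the last is £167.22.
Total paid = 37·£335.00 + £167.22 = £12,562.22.
Total interest = total paid − principal = £12,562.22 − £8,300.00 = £4,262.22.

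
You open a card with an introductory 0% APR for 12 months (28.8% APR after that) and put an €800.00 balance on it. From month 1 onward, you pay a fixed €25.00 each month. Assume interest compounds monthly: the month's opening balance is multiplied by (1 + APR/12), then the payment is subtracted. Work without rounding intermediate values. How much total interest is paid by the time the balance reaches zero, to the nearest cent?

Promo months 1–12 at r₀ = 0%/12 = 0; months 13+ at r₁ = 28.8%/12 = 0.024.
After month 12 (no interest yet): B = €800.00 − 12·€25.00 = €500.00.
Then at r₁ with €25.00/mo: n₂ = −ln(1 − r₁·B/P)/ln(1+r₁) ≈ 27.57 → 28 more payments.
Total paid = 39·€25.00 + €14.39 = €989.39; interest = €989.39 − €800.00 = €189.39.

€189.39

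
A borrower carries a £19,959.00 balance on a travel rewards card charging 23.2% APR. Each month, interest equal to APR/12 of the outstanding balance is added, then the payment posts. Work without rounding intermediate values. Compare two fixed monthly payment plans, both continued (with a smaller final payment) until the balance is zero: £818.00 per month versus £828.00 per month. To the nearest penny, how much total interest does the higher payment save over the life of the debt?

Monthly rate r = 23.2%/12 = 1.93333% = 0.0193333.
At £818.00/mo: n = ⌈−ln(1 − rB₀/P)/ln(1+r)⌉ = 34 payments (last £268.03); total interest = total paid − £19,959.00 = £7,303.03.
At £828.00/mo: 33 payments (last £635.15); total interest £7,172.15.
Interest saved = £7,303.03 − £7,172.15 = £130.88.

£130.88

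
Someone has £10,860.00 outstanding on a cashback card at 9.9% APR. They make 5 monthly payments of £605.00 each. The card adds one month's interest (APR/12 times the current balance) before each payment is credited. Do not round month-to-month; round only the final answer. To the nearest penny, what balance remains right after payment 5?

£8,240.10

Monthly rate r = 9.9%/12 = 0.825% = 0.00825.
Each month: B ← B·(1+r) − £605.00.
Month 1: interest £89.59; balance after payment £10,344.59.
Month 2: interest £85.34; balance after payment £9,824.94.
Month 3: interest £81.06; balance after payment £9,300.99.
Month 4: interest £76.73; balance after payment £8,772.73.
Month 5: interest £72.37; balance after payment £8,240.10.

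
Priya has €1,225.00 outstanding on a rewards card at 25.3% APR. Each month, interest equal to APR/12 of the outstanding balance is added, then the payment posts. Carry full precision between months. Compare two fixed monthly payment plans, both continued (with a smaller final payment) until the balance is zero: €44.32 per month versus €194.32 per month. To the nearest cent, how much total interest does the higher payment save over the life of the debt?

Monthly rate r = 25.3%/12 = 2.10833% = 0.0210833.
At €44.32/mo: n = ⌈−ln(1 − rB₀/P)/ln(1+r)⌉ = 42 payments (last €39.59); total interest = total paid − €1,225.00 = €631.71.
At €194.32/mo: 7 payments (last €162.59); total interest €103.51.
Interest saved = €631.71 − €103.51 = €528.20.

€528.20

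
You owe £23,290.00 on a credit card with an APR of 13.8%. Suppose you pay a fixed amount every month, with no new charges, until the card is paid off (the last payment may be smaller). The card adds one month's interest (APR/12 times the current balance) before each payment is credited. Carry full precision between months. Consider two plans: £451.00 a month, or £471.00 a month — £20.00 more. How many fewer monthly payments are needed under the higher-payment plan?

5 fewer payments

Monthly rate r = 13.8%/12 = 1.15% = 0.0115.
At £451.00/mo: n = ⌈−ln(1 − rB₀/P)/ln(1+r)⌉ = 79 payments (last £363.22); total interest = total paid − £23,290.00 = £12,251.22.
At £471.00/mo: 74 payments (last £253.18); total interest £11,346.18.
Payments saved = 79 − 74 = 5.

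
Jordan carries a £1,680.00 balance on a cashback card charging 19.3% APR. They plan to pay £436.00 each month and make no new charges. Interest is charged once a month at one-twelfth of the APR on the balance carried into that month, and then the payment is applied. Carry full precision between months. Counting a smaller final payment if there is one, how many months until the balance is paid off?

Monthly rate r = 19.3%/12 = 1.60833% = 0.0160833.
Recurrence: B ← B·(1+r) − £436.00.
Month 1: interest £27.02; balance after payment £1,271.02.
Month 2: interest £20.44; balance after payment £855.46.
Month 3: interest £13.76; balance after payment £433.22.
Month 4: interest £6.97; balance after payment £4.19.
Month 5: interest £0.07; balance after payment £0.00.

5 months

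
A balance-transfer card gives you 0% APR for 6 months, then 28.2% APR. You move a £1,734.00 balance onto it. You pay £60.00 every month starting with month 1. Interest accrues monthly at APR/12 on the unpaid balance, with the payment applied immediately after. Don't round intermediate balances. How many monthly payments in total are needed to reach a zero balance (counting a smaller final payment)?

40 months

Promo months 1–6 at r₀ = 0%/12 = 0; months 7+ at r₁ = 28.2%/12 = 0.0235.
After month 6 (no interest yet): B = £1,734.00 − 6·£60.00 = £1,374.00.
Then at r₁ with £60.00/mo: n₂ = −ln(1 − r₁·B/P)/ln(1+r₁) ≈ 33.26 → 34 more payments.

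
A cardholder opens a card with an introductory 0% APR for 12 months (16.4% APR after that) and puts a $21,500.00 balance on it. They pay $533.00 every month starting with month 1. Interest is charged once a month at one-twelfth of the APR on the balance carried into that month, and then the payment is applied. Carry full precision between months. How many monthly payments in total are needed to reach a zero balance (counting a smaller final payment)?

Promo months 1–12 at r₀ = 0%/12 = 0; months 13+ at r₁ = 16.4%/12 = 0.0136667.
After month 12 (no interest yet): B = $21,500.00 − 12·$533.00 = $15,104.00.
Then at r₁ with $533.00/mo: n₂ = −ln(1 − r₁·B/P)/ln(1+r₁) ≈ 36.09 → 37 more payments.

49 months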